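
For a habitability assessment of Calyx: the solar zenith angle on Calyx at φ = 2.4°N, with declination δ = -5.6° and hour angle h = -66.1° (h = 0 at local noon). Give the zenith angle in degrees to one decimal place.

cos θ_z = sin φ sin δ + cos φ cos δ cos h = -0.004086 + 0.402854 = 0.398768.
θ_z = arccos(0.398768) = 66.5°.

θ_z = 66.5°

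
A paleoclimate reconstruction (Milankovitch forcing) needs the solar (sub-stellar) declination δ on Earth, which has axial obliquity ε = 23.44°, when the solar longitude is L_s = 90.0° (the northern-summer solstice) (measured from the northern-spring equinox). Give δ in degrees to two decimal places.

sin δ = sin ε · sin L_s = sin 23.44° × sin 90.0° = 0.397789.
δ = arcsin(0.397789) = +23.44°.

δ = +23.44°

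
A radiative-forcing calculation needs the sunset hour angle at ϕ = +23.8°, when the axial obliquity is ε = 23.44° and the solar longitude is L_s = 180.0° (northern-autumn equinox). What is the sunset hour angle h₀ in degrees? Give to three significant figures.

h₀ = 90.0°

Solar declination: sin δ = sin ε · sin L_s = sin 23.44° × sin 180.0° = 0.00000, so δ = +0.000°.
cos h₀ = −tan ϕ · tan δ = −tan(+23.8°) × tan(+0.000°) = -0.0000, so h₀ = 1.5708 rad = 90.00°.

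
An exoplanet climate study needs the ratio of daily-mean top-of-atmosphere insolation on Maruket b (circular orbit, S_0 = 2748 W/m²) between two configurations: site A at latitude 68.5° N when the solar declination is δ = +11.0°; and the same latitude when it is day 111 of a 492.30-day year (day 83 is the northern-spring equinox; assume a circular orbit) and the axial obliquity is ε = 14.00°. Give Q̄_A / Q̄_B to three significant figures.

Q̄_A / Q̄_B ≈ 1.37

— Configuration A (ϕ=+68.5°):
cos h₀ = −tan(+68.5°) tan(+11.000°) = -0.4935, h₀ = 2.0869 rad.
Bracket: h₀ sin ϕ sin δ + cos ϕ cos δ sin h₀ = 2.0869×0.93042×0.19081 + 0.36650×0.98163×0.86977 = 0.370495 + 0.312915 = 0.683410.
Q̄ = (S_0/π) × [bracket] = (2748/π) × 0.683410 = 597.79 W/m².
— Configuration B (ϕ=+68.5°):
Solar longitude: L_s = 360° × (111 − 83)/492.30 = 20.475°.
sin δ = sin 14.00° × sin 20.475° = 0.08463, so δ = +4.854°.
cos h₀ = −tan(+68.5°) tan(+4.854°) = -0.2156, h₀ = 1.7881 rad.
Bracket: h₀ sin ϕ sin δ + cos ϕ cos δ sin h₀ = 1.7881×0.93042×0.08463 + 0.36650×0.99641×0.97648 = 0.140798 + 0.356595 = 0.497393.
Q̄ = (S_0/π) × [bracket] = (2748/π) × 0.497393 = 435.08 W/m².
Ratio Q̄_A / Q̄_B = 597.79 / 435.08 = 1.374.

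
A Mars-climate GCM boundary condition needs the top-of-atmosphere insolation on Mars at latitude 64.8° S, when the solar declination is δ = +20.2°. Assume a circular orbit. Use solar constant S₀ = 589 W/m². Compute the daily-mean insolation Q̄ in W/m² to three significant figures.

Q̄ ≈ 7.28 W/m²

cos H₀ = −tan(-64.8°) tan(+20.200°) = 0.7819, H₀ = 0.6731 rad.
Bracket: H₀ sin φ sin δ + cos φ cos δ sin H₀ = 0.6731×-0.90483×0.34530 + 0.42578×0.93849×0.62342 = -0.210302 + 0.249113 = 0.038811.
Q̄ = (S₀/π) × [bracket] = (589/π) × 0.038811 = 7.276 W/m².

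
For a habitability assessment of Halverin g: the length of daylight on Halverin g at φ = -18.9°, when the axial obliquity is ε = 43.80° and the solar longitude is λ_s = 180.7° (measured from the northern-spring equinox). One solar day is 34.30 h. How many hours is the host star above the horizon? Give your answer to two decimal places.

17.18 h

Solar declination: sin δ = sin ε · sin λ_s = sin 43.80° × sin 180.7° = -0.00846, so δ = -0.484°.
cos H₀ = −tan φ · tan δ = −tan(-18.9°) × tan(-0.484°) = -0.0029, so H₀ = 1.5737 rad = 90.17°.
Daylight = 2H₀/(2π) × 34.30 h = (1.5737/π) × 34.30 = 17.18 h.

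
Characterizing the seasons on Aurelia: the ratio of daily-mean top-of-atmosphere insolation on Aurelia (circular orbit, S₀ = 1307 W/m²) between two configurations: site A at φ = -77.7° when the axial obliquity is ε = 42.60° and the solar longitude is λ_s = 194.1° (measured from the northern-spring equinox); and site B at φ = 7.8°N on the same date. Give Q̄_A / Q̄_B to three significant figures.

Q̄_A / Q̄_B ≈ 0.561

— Configuration A (φ=-77.7°):
Solar declination: sin δ = sin ε · sin λ_s = sin 42.60° × sin 194.1° = -0.16490, so δ = -9.491°.
cos H₀ = −tan(-77.7°) tan(-9.491°) = -0.7668, H₀ = 2.4446 rad.
Bracket: H₀ sin φ sin δ + cos φ cos δ sin H₀ = 2.4446×-0.97705×-0.16490 + 0.21303×0.98631×0.64191 = 0.393863 + 0.134874 = 0.528737.
Q̄ = (S₀/π) × [bracket] = (1307/π) × 0.528737 = 219.97 W/m².
— Configuration B (φ=+7.8°):
cos H₀ = −tan(+7.8°) tan(-9.491°) = 0.0229, H₀ = 1.5479 rad.
Bracket: H₀ sin φ sin δ + cos φ cos δ sin H₀ = 1.5479×0.13572×-0.16490 + 0.99075×0.98631×0.99974 = -0.034642 + 0.976933 = 0.942291.
Q̄ = (S₀/π) × [bracket] = (1307/π) × 0.942291 = 392.02 W/m².
Ratio Q̄_A / Q̄_B = 219.97 / 392.02 = 0.5611.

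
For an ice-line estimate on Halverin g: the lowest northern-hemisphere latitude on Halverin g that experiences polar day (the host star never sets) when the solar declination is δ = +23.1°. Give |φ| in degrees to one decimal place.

|φ| = 66.9°

Polar day requires cos H₀ = −tan φ tan δ ≤ −1, i.e. tan φ tan δ ≥ 1.
The boundary is |tan φ| · |tan δ| = 1, so |φ| = 90° − |δ| = 90° − 23.1° = 66.9° in the northern hemisphere.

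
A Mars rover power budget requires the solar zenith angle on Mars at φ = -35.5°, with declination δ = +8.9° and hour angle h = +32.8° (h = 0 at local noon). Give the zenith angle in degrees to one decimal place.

cos θ_z = sin φ sin δ + cos φ cos δ cos h = -0.089841 + 0.676079 = 0.586238.
θ_z = arccos(0.586238) = 54.1°.

θ_z = 54.1°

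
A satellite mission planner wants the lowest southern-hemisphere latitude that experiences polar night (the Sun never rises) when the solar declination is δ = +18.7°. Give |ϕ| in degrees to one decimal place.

Polar night requires cos h₀ = −tan ϕ tan δ ≥ 1, i.e. tan ϕ tan δ ≤ −1.
The boundary is |tan ϕ| · |tan δ| = 1, so |ϕ| = 90° − |δ| = 90° − 18.7° = 71.3° in the southern hemisphere.

|ϕ| = 71.3°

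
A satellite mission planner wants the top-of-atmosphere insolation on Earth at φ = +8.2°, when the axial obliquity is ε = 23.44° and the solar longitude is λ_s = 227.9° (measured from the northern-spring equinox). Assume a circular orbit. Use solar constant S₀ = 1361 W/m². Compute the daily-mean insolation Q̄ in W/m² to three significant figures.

Q̄ ≈ 381 W/m²

Solar declination: sin δ = sin ε · sin λ_s = sin 23.44° × sin 227.9° = -0.29515, so δ = -17.166°.
cos H₀ = −tan(+8.2°) tan(-17.166°) = 0.0445, H₀ = 1.5263 rad.
Bracket: H₀ sin φ sin δ + cos φ cos δ sin H₀ = 1.5263×0.14263×-0.29515 + 0.98978×0.95545×0.99901 = -0.064253 + 0.944749 = 0.880496.
Q̄ = (S₀/π) × [bracket] = (1361/π) × 0.880496 = 381.4 W/m².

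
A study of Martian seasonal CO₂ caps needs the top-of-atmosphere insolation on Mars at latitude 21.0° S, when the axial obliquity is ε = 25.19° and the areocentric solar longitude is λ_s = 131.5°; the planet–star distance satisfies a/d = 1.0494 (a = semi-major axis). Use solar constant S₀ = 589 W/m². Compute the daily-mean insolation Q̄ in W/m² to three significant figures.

Q̄ ≈ 147 W/m²

sin δ = sin 25.19° × sin 131.5° = 0.31877, so δ = +18.589°.
cos H₀ = −tan(-21.0°) tan(+18.589°) = 0.1291, H₀ = 1.4413 rad.
Bracket: H₀ sin φ sin δ + cos φ cos δ sin H₀ = 1.4413×-0.35837×0.31877 + 0.93358×0.94783×0.99163 = -0.164651 + 0.877469 = 0.712818.
Inverse-square distance factor (a/d)² = 1.0494² = 1.101240.
Q̄ = (S₀/π) × 1.101240 × [bracket] = (589/π) × 1.101240 × 0.712818 = 147.2 W/m².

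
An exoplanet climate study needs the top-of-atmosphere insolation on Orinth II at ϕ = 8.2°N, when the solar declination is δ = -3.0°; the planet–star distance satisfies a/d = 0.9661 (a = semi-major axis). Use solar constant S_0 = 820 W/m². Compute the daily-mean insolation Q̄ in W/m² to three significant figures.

Q̄ ≈ 238 W/m²

cos h₀ = −tan(+8.2°) tan(-3.000°) = 0.0076, h₀ = 1.5632 rad.
Bracket: h₀ sin ϕ sin δ + cos ϕ cos δ sin h₀ = 1.5632×0.14263×-0.05234 + 0.98978×0.99863×0.99997 = -0.011670 + 0.988394 = 0.976724.
Inverse-square distance factor (a/d)² = 0.9661² = 0.933349.
Q̄ = (S_0/π) × 0.933349 × [bracket] = (820/π) × 0.933349 × 0.976724 = 237.9 W/m².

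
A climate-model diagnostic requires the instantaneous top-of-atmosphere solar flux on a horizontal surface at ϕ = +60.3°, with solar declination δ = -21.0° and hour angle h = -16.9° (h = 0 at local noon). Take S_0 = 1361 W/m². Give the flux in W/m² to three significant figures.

cos θ_z = sin ϕ sin δ + cos ϕ cos δ cos h = -0.311290 + 0.442575 = 0.131285.
Flux = S_0 · cos θ_z = 1361 × 0.131285 = 178.7 W/m².

179 W/m²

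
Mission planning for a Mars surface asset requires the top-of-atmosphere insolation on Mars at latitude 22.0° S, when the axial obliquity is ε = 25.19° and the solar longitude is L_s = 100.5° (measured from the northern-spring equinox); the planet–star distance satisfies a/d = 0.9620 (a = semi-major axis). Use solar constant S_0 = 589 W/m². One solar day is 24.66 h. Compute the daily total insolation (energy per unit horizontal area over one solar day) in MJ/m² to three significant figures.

Solar declination: sin δ = sin ε · sin L_s = sin 25.19° × sin 100.5° = 0.41849, so δ = +24.740°.
cos h₀ = −tan(-22.0°) tan(+24.740°) = 0.1862, h₀ = 1.3835 rad.
Bracket: h₀ sin ϕ sin δ + cos ϕ cos δ sin h₀ = 1.3835×-0.37461×0.41849 + 0.92718×0.90822×0.98252 = -0.216892 + 0.827364 = 0.610472.
Inverse-square distance factor (a/d)² = 0.9620² = 0.925444.
Q̄ = (S_0/π) × 0.925444 × [bracket] = (589/π) × 0.925444 × 0.610472 = 105.92 W/m².
Daily total = Q̄ × 24.66 h × 3600 s/h = 105.92 × 24.66 × 3600 / 10⁶ = 9.403 MJ/m².

9.40 MJ/m²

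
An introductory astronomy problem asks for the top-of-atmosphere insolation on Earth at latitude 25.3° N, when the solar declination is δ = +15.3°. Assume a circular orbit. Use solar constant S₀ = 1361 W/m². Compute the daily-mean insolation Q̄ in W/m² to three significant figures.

cos H₀ = −tan(+25.3°) tan(+15.300°) = -0.1293, H₀ = 1.7005 rad.
Bracket: H₀ sin φ sin δ + cos φ cos δ sin H₀ = 1.7005×0.42736×0.26387 + 0.90408×0.96456×0.99160 = 0.191761 + 0.864714 = 1.056475.
Q̄ = (S₀/π) × [bracket] = (1361/π) × 1.056475 = 457.7 W/m².

Q̄ ≈ 458 W/m²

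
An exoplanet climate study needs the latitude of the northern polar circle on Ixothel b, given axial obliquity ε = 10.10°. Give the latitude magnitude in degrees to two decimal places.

The polar circle is the lowest latitude that experiences at least one full rotation of continuous daylight at the northern-summer solstice; it lies at |φ| = 90° − ε = 90° − 10.10° = 79.90°.

79.90°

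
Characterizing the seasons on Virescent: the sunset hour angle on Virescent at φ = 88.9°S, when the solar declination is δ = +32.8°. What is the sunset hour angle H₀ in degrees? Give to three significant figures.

H₀ = 0.00°

cos H₀ = −tan φ · tan δ = 33.5637 ≥ 1, so the host star never rises (polar night) and H₀ = 0.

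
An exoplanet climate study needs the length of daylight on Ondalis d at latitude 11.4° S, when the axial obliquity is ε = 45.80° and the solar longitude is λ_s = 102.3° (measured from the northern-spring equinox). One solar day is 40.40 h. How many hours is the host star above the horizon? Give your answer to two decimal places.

Solar declination: sin δ = sin ε · sin λ_s = sin 45.80° × sin 102.3° = 0.70045, so δ = +44.463°.
cos H₀ = −tan φ · tan δ = −tan(-11.4°) × tan(+44.463°) = 0.1979, so H₀ = 1.3716 rad = 78.59°.
Daylight = 2H₀/(2π) × 40.40 h = (1.3716/π) × 40.40 = 17.64 h.

17.64 h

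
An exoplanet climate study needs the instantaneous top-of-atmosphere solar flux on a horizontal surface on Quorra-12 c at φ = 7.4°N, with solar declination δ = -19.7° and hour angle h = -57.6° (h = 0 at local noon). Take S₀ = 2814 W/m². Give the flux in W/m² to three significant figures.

cos θ_z = sin φ sin δ + cos φ cos δ cos h = -0.043416 + 0.500264 = 0.456848.
Flux = S₀ · cos θ_z = 2814 × 0.456848 = 1286 W/m².

1.29e+03 W/m²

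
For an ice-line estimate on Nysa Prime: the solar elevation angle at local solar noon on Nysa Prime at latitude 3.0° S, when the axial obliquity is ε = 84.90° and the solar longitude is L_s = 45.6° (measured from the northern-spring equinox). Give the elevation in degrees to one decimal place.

41.6°

Solar declination: sin δ = sin ε · sin L_s = sin 84.90° × sin 45.6° = 0.71164, so δ = +45.369°.
At local noon the hour angle is zero, so the zenith angle equals |ϕ − δ| = |-3.0° − (+45.369°)| = 48.369°.
Elevation = 90° − 48.369° = 41.6°.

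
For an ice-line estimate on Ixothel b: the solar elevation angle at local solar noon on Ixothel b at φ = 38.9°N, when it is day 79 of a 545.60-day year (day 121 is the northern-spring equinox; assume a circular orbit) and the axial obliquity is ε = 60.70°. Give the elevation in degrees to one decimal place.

27.2°

Solar longitude: λ_s = 360° × (79 − 121)/545.60 = -27.713°, i.e. -27.713° + 360° = 332.287°.
sin δ = sin 60.70° × sin 332.287° = -0.40554, so δ = -23.925°.
At local noon the hour angle is zero, so the zenith angle equals |φ − δ| = |+38.9° − (-23.925°)| = 62.825°.
Elevation = 90° − 62.825° = 27.2°.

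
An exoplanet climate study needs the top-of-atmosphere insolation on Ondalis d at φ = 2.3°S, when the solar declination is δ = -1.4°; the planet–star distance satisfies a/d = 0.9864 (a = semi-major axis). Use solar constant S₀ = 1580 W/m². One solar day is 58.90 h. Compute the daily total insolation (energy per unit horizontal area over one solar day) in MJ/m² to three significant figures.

cos H₀ = −tan(-2.3°) tan(-1.400°) = -0.0010, H₀ = 1.5718 rad.
Bracket: H₀ sin φ sin δ + cos φ cos δ sin H₀ = 1.5718×-0.04013×-0.02443 + 0.99919×0.99970×1.00000 = 0.001541 + 0.998890 = 1.000431.
Inverse-square distance factor (a/d)² = 0.9864² = 0.972985.
Q̄ = (S₀/π) × 0.972985 × [bracket] = (1580/π) × 0.972985 × 1.000431 = 489.55 W/m².
Daily total = Q̄ × 58.90 h × 3600 s/h = 489.55 × 58.90 × 3600 / 10⁶ = 103.8 MJ/m².

104 MJ/m²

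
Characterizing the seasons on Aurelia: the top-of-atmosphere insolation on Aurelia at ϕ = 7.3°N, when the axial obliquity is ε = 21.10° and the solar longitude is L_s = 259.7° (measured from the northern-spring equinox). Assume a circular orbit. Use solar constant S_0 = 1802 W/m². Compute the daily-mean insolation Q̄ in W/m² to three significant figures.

Solar declination: sin δ = sin ε · sin L_s = sin 21.10° × sin 259.7° = -0.35420, so δ = -20.744°.
cos h₀ = −tan(+7.3°) tan(-20.744°) = 0.0485, h₀ = 1.5223 rad.
Bracket: h₀ sin ϕ sin δ + cos ϕ cos δ sin h₀ = 1.5223×0.12706×-0.35420 + 0.99189×0.93517×0.99882 = -0.068511 + 0.926491 = 0.857980.
Q̄ = (S_0/π) × [bracket] = (1802/π) × 0.857980 = 492.1 W/m².

Q̄ ≈ 492 W/m²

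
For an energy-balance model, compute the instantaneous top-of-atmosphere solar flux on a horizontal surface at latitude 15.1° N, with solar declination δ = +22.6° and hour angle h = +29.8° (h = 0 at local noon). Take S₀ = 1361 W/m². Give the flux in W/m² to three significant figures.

1.19e+03 W/m²

cos θ_z = sin φ sin δ + cos φ cos δ cos h = 0.100111 + 0.773469 = 0.873580.
Flux = S₀ · cos θ_z = 1361 × 0.873580 = 1189 W/m².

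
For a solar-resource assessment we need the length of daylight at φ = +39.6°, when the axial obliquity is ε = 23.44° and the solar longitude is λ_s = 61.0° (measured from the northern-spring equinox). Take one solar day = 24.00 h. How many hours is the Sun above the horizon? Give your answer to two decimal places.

Solar declination: sin δ = sin ε · sin λ_s = sin 23.44° × sin 61.0° = 0.34791, so δ = +20.360°.
cos H₀ = −tan φ · tan δ = −tan(+39.6°) × tan(+20.360°) = -0.3070, so H₀ = 1.8828 rad = 107.88°.
Daylight = 2H₀/(2π) × 24.00 h = (1.8828/π) × 24.00 = 14.38 h.

14.38 h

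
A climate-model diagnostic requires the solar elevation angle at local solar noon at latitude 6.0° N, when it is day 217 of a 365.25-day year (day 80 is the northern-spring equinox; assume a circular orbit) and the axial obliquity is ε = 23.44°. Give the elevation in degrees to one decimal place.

79.7°

Solar longitude: L_s = 360° × (217 − 80)/365.25 = 135.031°.
sin δ = sin 23.44° × sin 135.031° = 0.28113, so δ = +16.328°.
At local noon the hour angle is zero, so the zenith angle equals |ϕ − δ| = |+6.0° − (+16.328°)| = 10.328°.
Elevation = 90° − 10.328° = 79.7°.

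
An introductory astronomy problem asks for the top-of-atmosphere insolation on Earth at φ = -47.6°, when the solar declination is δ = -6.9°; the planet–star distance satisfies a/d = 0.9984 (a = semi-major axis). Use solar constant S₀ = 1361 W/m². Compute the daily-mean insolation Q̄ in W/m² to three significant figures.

cos H₀ = −tan(-47.6°) tan(-6.900°) = -0.1325, H₀ = 1.7037 rad.
Bracket: H₀ sin φ sin δ + cos φ cos δ sin H₀ = 1.7037×-0.73846×-0.12014 + 0.67430×0.99276×0.99118 = 0.151150 + 0.663514 = 0.814664.
Inverse-square distance factor (a/d)² = 0.9984² = 0.996803.
Q̄ = (S₀/π) × 0.996803 × [bracket] = (1361/π) × 0.996803 × 0.814664 = 351.8 W/m².

Q̄ ≈ 352 W/m²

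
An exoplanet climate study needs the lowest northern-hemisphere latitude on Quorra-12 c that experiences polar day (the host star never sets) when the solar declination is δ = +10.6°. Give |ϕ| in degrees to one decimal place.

Polar day requires cos h₀ = −tan ϕ tan δ ≤ −1, i.e. tan ϕ tan δ ≥ 1.
The boundary is |tan ϕ| · |tan δ| = 1, so |ϕ| = 90° − |δ| = 90° − 10.6° = 79.4° in the northern hemisphere.

|ϕ| = 79.4°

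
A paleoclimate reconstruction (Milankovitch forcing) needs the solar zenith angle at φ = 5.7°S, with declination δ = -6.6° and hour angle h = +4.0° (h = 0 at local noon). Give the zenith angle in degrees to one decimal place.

θ_z = 4.1°

cos θ_z = sin φ sin δ + cos φ cos δ cos h = 0.011416 + 0.986053 = 0.997469.
θ_z = arccos(0.997469) = 4.1°.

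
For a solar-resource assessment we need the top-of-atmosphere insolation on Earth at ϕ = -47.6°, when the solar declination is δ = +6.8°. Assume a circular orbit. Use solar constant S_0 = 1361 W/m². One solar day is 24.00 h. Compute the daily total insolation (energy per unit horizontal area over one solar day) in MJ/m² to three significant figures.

cos h₀ = −tan(-47.6°) tan(+6.800°) = 0.1306, h₀ = 1.4398 rad.
Bracket: h₀ sin ϕ sin δ + cos ϕ cos δ sin h₀ = 1.4398×-0.73846×0.11840 + 0.67430×0.99297×0.99144 = -0.125887 + 0.663828 = 0.537941.
Q̄ = (S_0/π) × [bracket] = (1361/π) × 0.537941 = 233.05 W/m².
Daily total = Q̄ × 24.00 h × 3600 s/h = 233.05 × 24.00 × 3600 / 10⁶ = 20.14 MJ/m².

20.1 MJ/m²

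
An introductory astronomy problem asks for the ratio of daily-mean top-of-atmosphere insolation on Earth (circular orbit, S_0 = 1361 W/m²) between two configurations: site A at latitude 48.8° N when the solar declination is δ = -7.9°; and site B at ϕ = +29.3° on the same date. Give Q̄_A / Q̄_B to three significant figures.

Q̄_A / Q̄_B ≈ 0.655

— Configuration A (ϕ=+48.8°):
cos h₀ = −tan(+48.8°) tan(-7.900°) = 0.1585, h₀ = 1.4116 rad.
Bracket: h₀ sin ϕ sin δ + cos ϕ cos δ sin h₀ = 1.4116×0.75241×-0.13744 + 0.65869×0.99051×0.98736 = -0.145975 + 0.644192 = 0.498217.
Q̄ = (S_0/π) × [bracket] = (1361/π) × 0.498217 = 215.84 W/m².
— Configuration B (ϕ=+29.3°):
cos h₀ = −tan(+29.3°) tan(-7.900°) = 0.0779, h₀ = 1.4928 rad.
Bracket: h₀ sin ϕ sin δ + cos ϕ cos δ sin h₀ = 1.4928×0.48938×-0.13744 + 0.87207×0.99051×0.99696 = -0.100406 + 0.861168 = 0.760762.
Q̄ = (S_0/π) × [bracket] = (1361/π) × 0.760762 = 329.58 W/m².
Ratio Q̄_A / Q̄_B = 215.84 / 329.58 = 0.6549.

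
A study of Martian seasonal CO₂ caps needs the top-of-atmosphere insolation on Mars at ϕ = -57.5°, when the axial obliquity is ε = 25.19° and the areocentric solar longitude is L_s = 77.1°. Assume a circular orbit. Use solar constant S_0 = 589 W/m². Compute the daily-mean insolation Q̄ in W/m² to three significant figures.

Q̄ ≈ 13.3 W/m²

sin δ = sin 25.19° × sin 77.1° = 0.41488, so δ = +24.512°.
cos h₀ = −tan(-57.5°) tan(+24.512°) = 0.7157, h₀ = 0.7731 rad.
Bracket: h₀ sin ϕ sin δ + cos ϕ cos δ sin h₀ = 0.7731×-0.84339×0.41488 + 0.53730×0.90988×0.69837 = -0.270512 + 0.341418 = 0.070906.
Q̄ = (S_0/π) × [bracket] = (589/π) × 0.070906 = 13.29 W/m².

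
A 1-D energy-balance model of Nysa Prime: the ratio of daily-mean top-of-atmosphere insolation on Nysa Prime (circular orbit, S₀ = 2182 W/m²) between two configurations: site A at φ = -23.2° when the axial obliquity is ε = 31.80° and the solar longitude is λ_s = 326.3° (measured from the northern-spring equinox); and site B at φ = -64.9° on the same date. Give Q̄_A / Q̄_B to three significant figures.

— Configuration A (φ=-23.2°):
Solar declination: sin δ = sin ε · sin λ_s = sin 31.80° × sin 326.3° = -0.29238, so δ = -17.000°.
cos H₀ = −tan(-23.2°) tan(-17.000°) = -0.1310, H₀ = 1.7022 rad.
Bracket: H₀ sin φ sin δ + cos φ cos δ sin H₀ = 1.7022×-0.39394×-0.29238 + 0.91914×0.95630×0.99138 = 0.196060 + 0.871397 = 1.067457.
Q̄ = (S₀/π) × [bracket] = (2182/π) × 1.067457 = 741.40 W/m².
— Configuration B (φ=-64.9°):
cos H₀ = −tan(-64.9°) tan(-17.000°) = -0.6527, H₀ = 2.2819 rad.
Bracket: H₀ sin φ sin δ + cos φ cos δ sin H₀ = 2.2819×-0.90557×-0.29238 + 0.42420×0.95630×0.75763 = 0.604180 + 0.307342 = 0.911522.
Q̄ = (S₀/π) × [bracket] = (2182/π) × 0.911522 = 633.10 W/m².
Ratio Q̄_A / Q̄_B = 741.40 / 633.10 = 1.171.

Q̄_A / Q̄_B ≈ 1.17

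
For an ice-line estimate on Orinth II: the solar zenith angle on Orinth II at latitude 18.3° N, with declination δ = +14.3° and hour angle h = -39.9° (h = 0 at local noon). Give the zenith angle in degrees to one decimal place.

cos θ_z = sin ϕ sin δ + cos ϕ cos δ cos h = 0.077556 + 0.705798 = 0.783354.
θ_z = arccos(0.783354) = 38.4°.

θ_z = 38.4°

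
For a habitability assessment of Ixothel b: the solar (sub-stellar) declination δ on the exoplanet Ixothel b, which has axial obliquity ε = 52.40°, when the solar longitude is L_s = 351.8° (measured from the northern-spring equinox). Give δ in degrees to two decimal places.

sin δ = sin ε · sin L_s = sin 52.40° × sin 351.8° = -0.113003.
δ = arcsin(-0.113003) = -6.49°.

δ = -6.49°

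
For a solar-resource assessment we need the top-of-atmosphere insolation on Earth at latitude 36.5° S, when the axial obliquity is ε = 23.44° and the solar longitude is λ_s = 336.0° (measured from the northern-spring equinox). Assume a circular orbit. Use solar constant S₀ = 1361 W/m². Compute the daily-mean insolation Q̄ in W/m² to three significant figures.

Q̄ ≈ 412 W/m²

Solar declination: sin δ = sin ε · sin λ_s = sin 23.44° × sin 336.0° = -0.16180, so δ = -9.311°.
cos H₀ = −tan(-36.5°) tan(-9.311°) = -0.1213, H₀ = 1.6924 rad.
Bracket: H₀ sin φ sin δ + cos φ cos δ sin H₀ = 1.6924×-0.59482×-0.16180 + 0.80386×0.98682×0.99261 = 0.162880 + 0.787403 = 0.950283.
Q̄ = (S₀/π) × [bracket] = (1361/π) × 0.950283 = 411.7 W/m².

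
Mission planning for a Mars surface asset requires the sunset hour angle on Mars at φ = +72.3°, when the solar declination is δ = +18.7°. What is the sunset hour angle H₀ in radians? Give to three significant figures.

H₀ = 3.14 rad

Sunrise equation: cos H₀ = −tan φ · tan δ = -1.0606 ≤ −1, so the Sun never sets (polar day) and H₀ = π.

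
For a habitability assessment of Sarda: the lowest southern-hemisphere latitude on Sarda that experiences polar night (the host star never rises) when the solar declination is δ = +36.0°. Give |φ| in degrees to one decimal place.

|φ| = 54.0°

Polar night requires cos H₀ = −tan φ tan δ ≥ 1, i.e. tan φ tan δ ≤ −1.
The boundary is |tan φ| · |tan δ| = 1, so |φ| = 90° − |δ| = 90° − 36.0° = 54.0° in the southern hemisphere.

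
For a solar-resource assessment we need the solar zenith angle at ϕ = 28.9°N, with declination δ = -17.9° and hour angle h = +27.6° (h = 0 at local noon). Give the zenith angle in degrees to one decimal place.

cos θ_z = sin ϕ sin δ + cos ϕ cos δ cos h = -0.148540 + 0.738285 = 0.589745.
θ_z = arccos(0.589745) = 53.9°.

θ_z = 53.9°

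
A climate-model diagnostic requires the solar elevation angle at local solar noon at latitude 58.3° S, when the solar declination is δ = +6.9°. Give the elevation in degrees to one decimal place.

At local noon the hour angle is zero, so the zenith angle equals |ϕ − δ| = |-58.3° − (+6.900°)| = 65.200°.
Elevation = 90° − 65.200° = 24.8°.

24.8°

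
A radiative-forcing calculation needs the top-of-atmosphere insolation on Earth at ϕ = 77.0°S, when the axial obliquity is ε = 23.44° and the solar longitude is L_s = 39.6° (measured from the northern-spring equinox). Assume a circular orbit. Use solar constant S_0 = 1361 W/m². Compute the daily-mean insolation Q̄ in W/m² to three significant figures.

Solar declination: sin δ = sin ε · sin L_s = sin 23.44° × sin 39.6° = 0.25356, so δ = +14.688°.
cos h₀ = −tan(-77.0°) tan(+14.688°) = 1.1354 ≥ 1 ⇒ polar night, h₀ = 0 and Q̄ = 0.

Q̄ ≈ 0.00 W/m²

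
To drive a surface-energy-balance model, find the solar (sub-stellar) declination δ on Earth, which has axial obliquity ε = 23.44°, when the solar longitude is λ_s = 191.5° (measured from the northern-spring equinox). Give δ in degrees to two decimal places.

sin δ = sin ε · sin λ_s = sin 23.44° × sin 191.5° = -0.079306.
δ = arcsin(-0.079306) = -4.55°.

δ = -4.55°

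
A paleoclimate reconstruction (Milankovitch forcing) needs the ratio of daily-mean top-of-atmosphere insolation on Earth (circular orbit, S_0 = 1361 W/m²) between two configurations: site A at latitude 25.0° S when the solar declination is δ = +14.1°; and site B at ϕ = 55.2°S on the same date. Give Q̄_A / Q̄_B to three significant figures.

— Configuration A (ϕ=-25.0°):
cos h₀ = −tan(-25.0°) tan(+14.100°) = 0.1171, h₀ = 1.4534 rad.
Bracket: h₀ sin ϕ sin δ + cos ϕ cos δ sin h₀ = 1.4534×-0.42262×0.24362 + 0.90631×0.96987×0.99312 = -0.149640 + 0.872955 = 0.723315.
Q̄ = (S_0/π) × [bracket] = (1361/π) × 0.723315 = 313.35 W/m².
— Configuration B (ϕ=-55.2°):
cos h₀ = −tan(-55.2°) tan(+14.100°) = 0.3614, h₀ = 1.2010 rad.
Bracket: h₀ sin ϕ sin δ + cos ϕ cos δ sin h₀ = 1.2010×-0.82115×0.24362 + 0.57071×0.96987×0.93241 = -0.240258 + 0.516102 = 0.275844.
Q̄ = (S_0/π) × [bracket] = (1361/π) × 0.275844 = 119.50 W/m².
Ratio Q̄_A / Q̄_B = 313.35 / 119.50 = 2.622.

Q̄_A / Q̄_B ≈ 2.62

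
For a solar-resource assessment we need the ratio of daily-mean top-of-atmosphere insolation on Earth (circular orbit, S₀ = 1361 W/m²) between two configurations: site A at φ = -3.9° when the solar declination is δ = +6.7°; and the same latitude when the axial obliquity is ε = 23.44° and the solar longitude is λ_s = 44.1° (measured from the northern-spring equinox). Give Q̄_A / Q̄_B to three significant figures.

— Configuration A (φ=-3.9°):
cos H₀ = −tan(-3.9°) tan(+6.700°) = 0.0080, H₀ = 1.5628 rad.
Bracket: H₀ sin φ sin δ + cos φ cos δ sin H₀ = 1.5628×-0.06802×0.11667 + 0.99768×0.99317×0.99997 = -0.012402 + 0.990836 = 0.978434.
Q̄ = (S₀/π) × [bracket] = (1361/π) × 0.978434 = 423.88 W/m².
— Configuration B (φ=-3.9°):
Solar declination: sin δ = sin ε · sin λ_s = sin 23.44° × sin 44.1° = 0.27683, so δ = +16.071°.
cos H₀ = −tan(-3.9°) tan(+16.071°) = 0.0196, H₀ = 1.5512 rad.
Bracket: H₀ sin φ sin δ + cos φ cos δ sin H₀ = 1.5512×-0.06802×0.27683 + 0.99768×0.96092×0.99981 = -0.029209 + 0.958509 = 0.929300.
Q̄ = (S₀/π) × [bracket] = (1361/π) × 0.929300 = 402.59 W/m².
Ratio Q̄_A / Q̄_B = 423.88 / 402.59 = 1.053.

Q̄_A / Q̄_B ≈ 1.05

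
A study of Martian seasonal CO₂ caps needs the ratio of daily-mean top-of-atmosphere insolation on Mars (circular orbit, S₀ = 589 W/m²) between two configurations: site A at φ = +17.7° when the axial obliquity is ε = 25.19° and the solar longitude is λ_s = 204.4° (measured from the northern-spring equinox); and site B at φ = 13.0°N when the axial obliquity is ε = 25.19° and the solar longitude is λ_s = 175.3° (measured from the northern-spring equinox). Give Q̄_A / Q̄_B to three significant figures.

— Configuration A (φ=+17.7°):
Solar declination: sin δ = sin ε · sin λ_s = sin 25.19° × sin 204.4° = -0.17583, so δ = -10.127°.
cos H₀ = −tan(+17.7°) tan(-10.127°) = 0.0570, H₀ = 1.5138 rad.
Bracket: H₀ sin φ sin δ + cos φ cos δ sin H₀ = 1.5138×0.30403×-0.17583 + 0.95266×0.98442×0.99837 = -0.080924 + 0.936289 = 0.855365.
Q̄ = (S₀/π) × [bracket] = (589/π) × 0.855365 = 160.37 W/m².
— Configuration B (φ=+13.0°):
Solar declination: sin δ = sin ε · sin λ_s = sin 25.19° × sin 175.3° = 0.03487, so δ = +1.999°.
cos H₀ = −tan(+13.0°) tan(+1.999°) = -0.0081, H₀ = 1.5789 rad.
Bracket: H₀ sin φ sin δ + cos φ cos δ sin H₀ = 1.5789×0.22495×0.03487 + 0.97437×0.99939×0.99997 = 0.012385 + 0.973746 = 0.986131.
Q̄ = (S₀/π) × [bracket] = (589/π) × 0.986131 = 184.88 W/m².
Ratio Q̄_A / Q̄_B = 160.37 / 184.88 = 0.8674.

Q̄_A / Q̄_B ≈ 0.867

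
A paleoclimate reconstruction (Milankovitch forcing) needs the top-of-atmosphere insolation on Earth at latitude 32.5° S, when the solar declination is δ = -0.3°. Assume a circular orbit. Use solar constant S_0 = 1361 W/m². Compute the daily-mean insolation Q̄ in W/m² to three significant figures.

cos h₀ = −tan(-32.5°) tan(-0.300°) = -0.0033, h₀ = 1.5741 rad.
Bracket: h₀ sin ϕ sin δ + cos ϕ cos δ sin h₀ = 1.5741×-0.53730×-0.00524 + 0.84339×0.99999×0.99999 = 0.004432 + 0.843373 = 0.847805.
Q̄ = (S_0/π) × [bracket] = (1361/π) × 0.847805 = 367.3 W/m².

Q̄ ≈ 367 W/m²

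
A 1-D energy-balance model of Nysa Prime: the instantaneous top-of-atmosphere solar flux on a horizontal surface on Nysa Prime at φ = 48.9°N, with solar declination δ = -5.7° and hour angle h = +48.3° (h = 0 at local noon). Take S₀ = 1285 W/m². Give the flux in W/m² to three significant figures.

cos θ_z = sin φ sin δ + cos φ cos δ cos h = -0.074844 + 0.435144 = 0.360300.
Flux = S₀ · cos θ_z = 1285 × 0.360300 = 463.0 W/m².

463 W/m²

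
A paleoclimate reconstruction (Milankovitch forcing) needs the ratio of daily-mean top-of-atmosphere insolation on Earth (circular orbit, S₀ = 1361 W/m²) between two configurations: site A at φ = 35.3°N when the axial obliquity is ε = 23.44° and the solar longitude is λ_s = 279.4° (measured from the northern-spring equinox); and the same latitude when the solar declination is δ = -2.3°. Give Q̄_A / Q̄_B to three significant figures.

Q̄_A / Q̄_B ≈ 0.550

— Configuration A (φ=+35.3°):
Solar declination: sin δ = sin ε · sin λ_s = sin 23.44° × sin 279.4° = -0.39245, so δ = -23.107°.
cos H₀ = −tan(+35.3°) tan(-23.107°) = 0.3021, H₀ = 1.2639 rad.
Bracket: H₀ sin φ sin δ + cos φ cos δ sin H₀ = 1.2639×0.57786×-0.39245 + 0.81614×0.91977×0.95327 = -0.286629 + 0.715583 = 0.428954.
Q̄ = (S₀/π) × [bracket] = (1361/π) × 0.428954 = 185.83 W/m².
— Configuration B (φ=+35.3°):
cos H₀ = −tan(+35.3°) tan(-2.300°) = 0.0284, H₀ = 1.5424 rad.
Bracket: H₀ sin φ sin δ + cos φ cos δ sin H₀ = 1.5424×0.57786×-0.04013 + 0.81614×0.99919×0.99960 = -0.035768 + 0.815153 = 0.779385.
Q̄ = (S₀/π) × [bracket] = (1361/π) × 0.779385 = 337.64 W/m².
Ratio Q̄_A / Q̄_B = 185.83 / 337.64 = 0.5504.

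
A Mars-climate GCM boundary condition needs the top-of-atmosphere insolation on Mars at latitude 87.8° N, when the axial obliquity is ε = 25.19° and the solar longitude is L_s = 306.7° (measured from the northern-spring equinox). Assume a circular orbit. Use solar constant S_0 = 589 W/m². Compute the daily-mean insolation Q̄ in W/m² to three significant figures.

Solar declination: sin δ = sin ε · sin L_s = sin 25.19° × sin 306.7° = -0.34125, so δ = -19.953°.
cos h₀ = −tan(+87.8°) tan(-19.953°) = 9.4504 ≥ 1 ⇒ polar night, h₀ = 0 and Q̄ = 0.

Q̄ ≈ 0.00 W/m²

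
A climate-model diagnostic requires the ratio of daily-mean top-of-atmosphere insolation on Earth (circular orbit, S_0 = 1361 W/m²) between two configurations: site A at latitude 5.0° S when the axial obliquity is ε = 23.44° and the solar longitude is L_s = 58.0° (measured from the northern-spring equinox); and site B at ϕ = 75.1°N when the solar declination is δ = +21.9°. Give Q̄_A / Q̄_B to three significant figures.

Q̄_A / Q̄_B ≈ 0.788

— Configuration A (ϕ=-5.0°):
Solar declination: sin δ = sin ε · sin L_s = sin 23.44° × sin 58.0° = 0.33734, so δ = +19.715°.
cos h₀ = −tan(-5.0°) tan(+19.715°) = 0.0314, h₀ = 1.5394 rad.
Bracket: h₀ sin ϕ sin δ + cos ϕ cos δ sin h₀ = 1.5394×-0.08716×0.33734 + 0.99619×0.94138×0.99951 = -0.045262 + 0.937334 = 0.892072.
Q̄ = (S_0/π) × [bracket] = (1361/π) × 0.892072 = 386.46 W/m².
— Configuration B (ϕ=+75.1°):
cos h₀ = −tan(+75.1°) tan(+21.900°) = -1.5108 ≤ −1 ⇒ polar day, h₀ = π.
Bracket: h₀ sin ϕ sin δ + cos ϕ cos δ sin h₀ = 3.1416×0.96638×0.37299 + 0.25713×0.92784×0.00000 = 1.132390 + 0.000000 = 1.132390.
Q̄ = (S_0/π) × [bracket] = (1361/π) × 1.132390 = 490.57 W/m².
Ratio Q̄_A / Q̄_B = 386.46 / 490.57 = 0.7878.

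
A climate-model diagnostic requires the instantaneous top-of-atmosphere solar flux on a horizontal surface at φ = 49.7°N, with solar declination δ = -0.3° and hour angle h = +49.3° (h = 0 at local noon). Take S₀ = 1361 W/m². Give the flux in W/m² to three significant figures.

cos θ_z = sin φ sin δ + cos φ cos δ cos h = -0.003993 + 0.421765 = 0.417772.
Flux = S₀ · cos θ_z = 1361 × 0.417772 = 568.6 W/m².

569 W/m²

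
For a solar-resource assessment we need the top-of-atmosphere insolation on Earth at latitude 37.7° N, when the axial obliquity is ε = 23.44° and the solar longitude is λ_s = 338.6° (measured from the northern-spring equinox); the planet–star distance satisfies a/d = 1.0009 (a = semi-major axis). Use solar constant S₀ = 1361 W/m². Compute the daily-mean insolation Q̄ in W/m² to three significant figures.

Solar declination: sin δ = sin ε · sin λ_s = sin 23.44° × sin 338.6° = -0.14514, so δ = -8.346°.
cos H₀ = −tan(+37.7°) tan(-8.346°) = 0.1134, H₀ = 1.4572 rad.
Bracket: H₀ sin φ sin δ + cos φ cos δ sin H₀ = 1.4572×0.61153×-0.14514 + 0.79122×0.98941×0.99355 = -0.129337 + 0.777792 = 0.648455.
Inverse-square distance factor (a/d)² = 1.0009² = 1.001801.
Q̄ = (S₀/π) × 1.001801 × [bracket] = (1361/π) × 1.001801 × 0.648455 = 281.4 W/m².

Q̄ ≈ 281 W/m²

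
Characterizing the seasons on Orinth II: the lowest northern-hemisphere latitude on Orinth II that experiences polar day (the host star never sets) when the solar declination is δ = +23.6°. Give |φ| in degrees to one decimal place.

|φ| = 66.4°

Polar day requires cos H₀ = −tan φ tan δ ≤ −1, i.e. tan φ tan δ ≥ 1.
The boundary is |tan φ| · |tan δ| = 1, so |φ| = 90° − |δ| = 90° − 23.6° = 66.4° in the northern hemisphere.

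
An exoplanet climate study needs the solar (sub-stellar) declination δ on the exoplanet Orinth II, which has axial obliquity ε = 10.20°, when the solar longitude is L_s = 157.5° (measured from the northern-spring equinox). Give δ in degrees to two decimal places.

sin δ = sin ε · sin L_s = sin 10.20° × sin 157.5° = 0.067767.
δ = arcsin(0.067767) = +3.89°.

δ = +3.89°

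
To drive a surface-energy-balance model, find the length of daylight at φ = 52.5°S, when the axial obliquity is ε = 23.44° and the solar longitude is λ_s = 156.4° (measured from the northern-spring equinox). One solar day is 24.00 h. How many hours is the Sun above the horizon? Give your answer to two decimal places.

Solar declination: sin δ = sin ε · sin λ_s = sin 23.44° × sin 156.4° = 0.15925, so δ = +9.164°.
cos H₀ = −tan φ · tan δ = −tan(-52.5°) × tan(+9.164°) = 0.2102, so H₀ = 1.3590 rad = 77.86°.
Daylight = 2H₀/(2π) × 24.00 h = (1.3590/π) × 24.00 = 10.38 h.

10.38 h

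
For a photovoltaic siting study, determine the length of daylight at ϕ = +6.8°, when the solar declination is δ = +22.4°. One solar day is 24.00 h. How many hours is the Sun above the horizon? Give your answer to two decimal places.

12.38 h

cos h₀ = −tan ϕ · tan δ = −tan(+6.8°) × tan(+22.400°) = -0.0491, so h₀ = 1.6200 rad = 92.82°.
Daylight = 2h₀/(2π) × 24.00 h = (1.6200/π) × 24.00 = 12.38 h.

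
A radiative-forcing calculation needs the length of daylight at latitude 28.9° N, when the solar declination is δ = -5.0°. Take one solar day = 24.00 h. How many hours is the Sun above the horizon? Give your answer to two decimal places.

cos H₀ = −tan φ · tan δ = −tan(+28.9°) × tan(-5.000°) = 0.0483, so H₀ = 1.5225 rad = 87.23°.
Daylight = 2H₀/(2π) × 24.00 h = (1.5225/π) × 24.00 = 11.63 h.

11.63 h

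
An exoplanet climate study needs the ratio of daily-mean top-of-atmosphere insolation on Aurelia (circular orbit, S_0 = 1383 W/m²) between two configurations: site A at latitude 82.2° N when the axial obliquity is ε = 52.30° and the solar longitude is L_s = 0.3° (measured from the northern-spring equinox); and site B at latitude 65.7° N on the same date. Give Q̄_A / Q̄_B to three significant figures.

— Configuration A (ϕ=+82.2°):
Solar declination: sin δ = sin ε · sin L_s = sin 52.30° × sin 0.3° = 0.00414, so δ = +0.237°.
cos h₀ = −tan(+82.2°) tan(+0.237°) = -0.0302, h₀ = 1.6010 rad.
Bracket: h₀ sin ϕ sin δ + cos ϕ cos δ sin h₀ = 1.6010×0.99075×0.00414 + 0.13572×0.99999×0.99954 = 0.006567 + 0.135656 = 0.142223.
Q̄ = (S_0/π) × [bracket] = (1383/π) × 0.142223 = 62.610 W/m².
— Configuration B (ϕ=+65.7°):
cos h₀ = −tan(+65.7°) tan(+0.237°) = -0.0092, h₀ = 1.5800 rad.
Bracket: h₀ sin ϕ sin δ + cos ϕ cos δ sin h₀ = 1.5800×0.91140×0.00414 + 0.41151×0.99999×0.99996 = 0.005962 + 0.411489 = 0.417451.
Q̄ = (S_0/π) × [bracket] = (1383/π) × 0.417451 = 183.77 W/m².
Ratio Q̄_A / Q̄_B = 62.610 / 183.77 = 0.3407.

Q̄_A / Q̄_B ≈ 0.341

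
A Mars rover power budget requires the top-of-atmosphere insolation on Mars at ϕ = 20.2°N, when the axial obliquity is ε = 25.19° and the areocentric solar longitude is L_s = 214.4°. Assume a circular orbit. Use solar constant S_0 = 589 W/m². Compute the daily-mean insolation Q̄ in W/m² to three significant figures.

Q̄ ≈ 147 W/m²

sin δ = sin 25.19° × sin 214.4° = -0.24046, so δ = -13.914°.
cos h₀ = −tan(+20.2°) tan(-13.914°) = 0.0911, h₀ = 1.4795 rad.
Bracket: h₀ sin ϕ sin δ + cos ϕ cos δ sin h₀ = 1.4795×0.34530×-0.24046 + 0.93849×0.97066×0.99584 = -0.122844 + 0.907165 = 0.784321.
Q̄ = (S_0/π) × [bracket] = (589/π) × 0.784321 = 147.0 W/m².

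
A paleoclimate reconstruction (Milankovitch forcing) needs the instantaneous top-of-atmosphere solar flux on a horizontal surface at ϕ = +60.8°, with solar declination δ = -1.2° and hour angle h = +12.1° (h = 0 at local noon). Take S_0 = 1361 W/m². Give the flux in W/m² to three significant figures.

cos θ_z = sin ϕ sin δ + cos ϕ cos δ cos h = -0.018281 + 0.476916 = 0.458635.
Flux = S_0 · cos θ_z = 1361 × 0.458635 = 624.2 W/m².

624 W/m²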